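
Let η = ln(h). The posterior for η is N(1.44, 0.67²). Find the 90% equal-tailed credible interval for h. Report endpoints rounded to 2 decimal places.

On the log scale the 90% interval is 1.44 ± 1.645 × 0.67 = [0.3379, 2.5421].
Exponentiate: [e^0.3379, e^2.5421] = [1.40, 12.71].

[1.40, 12.71]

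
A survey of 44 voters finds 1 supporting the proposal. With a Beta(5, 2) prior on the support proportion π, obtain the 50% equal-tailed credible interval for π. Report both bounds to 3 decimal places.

[0.085, 0.145]

Posterior: Beta(5+1, 2+43) = Beta(6, 45).
Equal-tailed 50% interval: the 0.25 and 0.75 quantiles of Beta(6, 45).
Posterior mean ≈ 0.118, SD ≈ 0.045; a Normal approximation gives roughly [0.088, 0.148].
Exact: F⁻¹(0.25) = 0.085; F⁻¹(0.75) = 0.145.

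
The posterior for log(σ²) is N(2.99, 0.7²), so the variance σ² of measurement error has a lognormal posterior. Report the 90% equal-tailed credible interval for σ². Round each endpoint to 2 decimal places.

[6.29, 62.89]

On the log scale the 90% interval is 2.99 ± 1.645 × 0.7 = [1.8386, 4.1414].
Exponentiate: [e^1.8386, e^4.1414] = [6.29, 62.89].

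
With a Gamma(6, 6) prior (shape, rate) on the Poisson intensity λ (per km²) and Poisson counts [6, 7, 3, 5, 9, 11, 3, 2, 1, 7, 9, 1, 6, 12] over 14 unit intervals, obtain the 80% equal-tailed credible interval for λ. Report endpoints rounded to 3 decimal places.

Posterior: Gamma(6+82, 6+14) = Gamma(88, 20) (shape, rate).
Equal-tailed 80% interval: Gamma(88, 20) quantiles at 0.1 and 0.9.
Posterior mean ≈ 4.400, SD ≈ 0.469; a Normal approximation gives roughly [3.799, 5.001].
Exact: lower = 3.811; upper = 5.011.

[3.811, 5.011]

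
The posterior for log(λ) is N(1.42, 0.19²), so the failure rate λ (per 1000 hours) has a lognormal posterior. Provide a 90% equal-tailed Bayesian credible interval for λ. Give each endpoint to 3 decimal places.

On the log scale the 90% interval is 1.42 ± 1.645 × 0.19 = [1.1075, 1.7325].
Exponentiate: [e^1.1075, e^1.7325] = [3.027, 5.655].

[3.027, 5.655]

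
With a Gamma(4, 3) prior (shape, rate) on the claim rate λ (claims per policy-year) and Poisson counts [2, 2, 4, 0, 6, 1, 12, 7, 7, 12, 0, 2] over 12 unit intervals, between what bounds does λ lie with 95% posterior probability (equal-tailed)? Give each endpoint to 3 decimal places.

[2.994, 4.999]

Posterior: Gamma(4+55, 3+12) = Gamma(59, 15) (shape, rate).
Equal-tailed 95% interval: Gamma(59, 15) quantiles at 0.025 and 0.975.
Posterior mean ≈ 3.933, SD ≈ 0.512; a Normal approximation gives roughly [2.930, 4.937].
Exact: lower = 2.994; upper = 4.999.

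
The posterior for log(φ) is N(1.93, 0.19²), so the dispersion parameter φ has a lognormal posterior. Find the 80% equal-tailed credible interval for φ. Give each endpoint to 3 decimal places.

On the log scale the 80% interval is 1.93 ± 1.282 × 0.19 = [1.6865, 2.1735].
Exponentiate: [e^1.6865, e^2.1735] = [5.401, 8.789].

[5.401, 8.789]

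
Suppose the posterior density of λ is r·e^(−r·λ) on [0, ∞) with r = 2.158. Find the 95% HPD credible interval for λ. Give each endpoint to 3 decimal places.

The exponential density is strictly decreasing on [0, ∞), so the HPD interval is anchored at 0: [0, q] with P(λ ≤ q) = 0.95.
q = −ln(1 − 0.95) / 2.158 = 2.9957 / 2.158 = 1.388.

[0.000, 1.388]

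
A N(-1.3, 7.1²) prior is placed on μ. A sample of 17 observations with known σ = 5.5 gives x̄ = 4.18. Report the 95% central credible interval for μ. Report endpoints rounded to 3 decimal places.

Posterior precision = 1/7.1² + 17/5.5² = 0.0198 + 0.5620 = 0.5818, so posterior SD = 1.3110.
Posterior mean = (-1.3/7.1² + 17·4.18/5.5²) / 0.5818 = 3.9932.
Interval: 3.9932 ± 1.960 × 1.3110 → [1.424, 6.563].

[1.424, 6.563]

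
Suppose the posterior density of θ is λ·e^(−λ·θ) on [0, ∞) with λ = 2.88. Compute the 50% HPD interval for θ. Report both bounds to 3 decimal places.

[0.000, 0.241]

The exponential density is strictly decreasing on [0, ∞), so the HPD interval is anchored at 0: [0, q] with P(θ ≤ q) = 0.50.
q = −ln(1 − 0.50) / 2.88 = 0.6931 / 2.88 = 0.241.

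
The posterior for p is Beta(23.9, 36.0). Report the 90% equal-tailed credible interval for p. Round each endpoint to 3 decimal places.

Posterior: Beta(23.9, 36.0).
Equal-tailed 90% interval: the 0.05 and 0.95 quantiles of Beta(23.9, 36.0).
Posterior mean ≈ 0.399, SD ≈ 0.063; a Normal approximation gives roughly [0.296, 0.502].
Exact: F⁻¹(0.05) = 0.298; F⁻¹(0.95) = 0.504.

[0.298, 0.504]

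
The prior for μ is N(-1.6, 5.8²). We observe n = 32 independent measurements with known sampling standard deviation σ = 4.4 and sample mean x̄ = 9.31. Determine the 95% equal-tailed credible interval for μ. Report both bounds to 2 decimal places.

Posterior precision = 1/5.8² + 32/4.4² = 0.0297 + 1.6529 = 1.6826, so posterior SD = 0.7709.
Posterior mean = (-1.6/5.8² + 32·9.31/4.4²) / 1.6826 = 9.1173.
Interval: 9.1173 ± 1.960 × 0.7709 → [7.61, 10.63].

[7.61, 10.63]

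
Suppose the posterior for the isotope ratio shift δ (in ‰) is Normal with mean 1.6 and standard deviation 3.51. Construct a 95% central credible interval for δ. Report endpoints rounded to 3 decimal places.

[-5.279, 8.479]

The posterior is symmetric, so the 95% equal-tailed interval is δ = 1.6 ± z·3.51 with z = 1.960.
Half-width: 1.960 × 3.51 = 6.879.
1.6 − 6.879 = -5.279; 1.6 + 6.879 = 8.479.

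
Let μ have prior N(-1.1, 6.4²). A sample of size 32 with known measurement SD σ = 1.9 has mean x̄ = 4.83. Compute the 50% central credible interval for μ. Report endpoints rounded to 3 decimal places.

[4.587, 5.040]

Posterior precision = 1/6.4² + 32/1.9² = 0.0244 + 8.8643 = 8.8887, so posterior SD = 0.3354.
Posterior mean = (-1.1/6.4² + 32·4.83/1.9²) / 8.8887 = 4.8137.
Interval: 4.8137 ± 0.674 × 0.3354 → [4.587, 5.040].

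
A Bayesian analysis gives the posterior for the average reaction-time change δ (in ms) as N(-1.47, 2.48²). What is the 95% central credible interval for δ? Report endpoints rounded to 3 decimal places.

[-6.331, 3.391]

The posterior is symmetric, so the 95% equal-tailed interval is δ = -1.47 ± z·2.48 with z = 1.960.
Half-width: 1.960 × 2.48 = 4.861.
-1.47 − 4.861 = -6.331; -1.47 + 4.861 = 3.391.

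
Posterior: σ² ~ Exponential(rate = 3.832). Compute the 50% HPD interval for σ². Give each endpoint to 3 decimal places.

[0.000, 0.181]

The exponential density is strictly decreasing on [0, ∞), so the HPD interval is anchored at 0: [0, q] with P(σ² ≤ q) = 0.50.
q = −ln(1 − 0.50) / 3.832 = 0.6931 / 3.832 = 0.181.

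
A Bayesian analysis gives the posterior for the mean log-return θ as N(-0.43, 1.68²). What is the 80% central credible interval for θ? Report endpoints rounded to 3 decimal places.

[-2.583, 1.723]

The posterior is symmetric, so the 80% equal-tailed interval is θ = -0.43 ± z·1.68 with z = 1.282.
Half-width: 1.282 × 1.68 = 2.153.
-0.43 − 2.153 = -2.583; -0.43 + 2.153 = 1.723.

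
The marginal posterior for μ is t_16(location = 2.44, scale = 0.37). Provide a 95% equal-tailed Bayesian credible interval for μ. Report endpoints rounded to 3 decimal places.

[1.656, 3.224]

The t_16 distribution is symmetric; the 95% interval is 2.44 ± t·0.37 with t_{0.975,16} = 2.120.
Half-width: 2.120 × 0.37 = 0.784.
2.44 − 0.784 = 1.656; 2.44 + 0.784 = 3.224.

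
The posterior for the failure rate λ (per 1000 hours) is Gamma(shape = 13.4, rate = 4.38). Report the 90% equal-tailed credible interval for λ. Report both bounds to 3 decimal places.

Posterior: Gamma(shape 13.4, rate 4.38).
Equal-tailed 90% interval: Gamma(13.4, 4.38) quantiles at 0.05 and 0.95.
Posterior mean ≈ 3.059, SD ≈ 0.836; a Normal approximation gives roughly [1.685, 4.434].
Exact: lower = 1.826; upper = 4.551.

[1.826, 4.551]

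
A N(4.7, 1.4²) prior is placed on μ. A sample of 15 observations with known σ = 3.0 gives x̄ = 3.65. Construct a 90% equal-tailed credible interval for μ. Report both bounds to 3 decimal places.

[2.781, 5.011]

Posterior precision = 1/1.4² + 15/3.0² = 0.5102 + 1.6667 = 2.1769, so posterior SD = 0.6778.
Posterior mean = (4.7/1.4² + 15·3.65/3.0²) / 2.1769 = 3.8961.
Interval: 3.8961 ± 1.645 × 0.6778 → [2.781, 5.011].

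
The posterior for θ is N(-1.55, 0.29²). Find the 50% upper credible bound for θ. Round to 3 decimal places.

-1.550

Need U with P(θ ≤ U) = 0.50: U = -1.55 + z_{0.5}·0.29.
z = 0.000; U = -1.55 + 0.000 × 0.29 = -1.550.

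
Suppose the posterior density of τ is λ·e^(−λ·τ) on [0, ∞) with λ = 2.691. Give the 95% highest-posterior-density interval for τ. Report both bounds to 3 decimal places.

The exponential density is strictly decreasing on [0, ∞), so the HPD interval is anchored at 0: [0, q] with P(τ ≤ q) = 0.95.
q = −ln(1 − 0.95) / 2.691 = 2.9957 / 2.691 = 1.113.

[0.000, 1.113]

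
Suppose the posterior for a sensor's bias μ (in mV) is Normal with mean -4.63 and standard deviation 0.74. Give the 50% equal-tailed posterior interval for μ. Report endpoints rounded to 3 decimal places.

[-5.129, -4.131]

The posterior is symmetric, so the 50% equal-tailed interval is μ = -4.63 ± z·0.74 with z = 0.674.
Half-width: 0.674 × 0.74 = 0.499.
-4.63 − 0.499 = -5.129; -4.63 + 0.499 = -4.131.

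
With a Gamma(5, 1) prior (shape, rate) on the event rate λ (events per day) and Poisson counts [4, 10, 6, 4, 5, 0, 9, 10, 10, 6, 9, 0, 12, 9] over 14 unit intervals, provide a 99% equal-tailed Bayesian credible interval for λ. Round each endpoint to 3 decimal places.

Posterior: Gamma(5+94, 1+14) = Gamma(99, 15) (shape, rate).
Equal-tailed 99% interval: Gamma(99, 15) quantiles at 0.005 and 0.995.
Posterior mean ≈ 6.600, SD ≈ 0.663; a Normal approximation gives roughly [4.891, 8.309].
Exact: lower = 5.017; upper = 8.434.

[5.017, 8.434]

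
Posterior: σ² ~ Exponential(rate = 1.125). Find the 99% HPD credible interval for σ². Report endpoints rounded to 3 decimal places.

The exponential density is strictly decreasing on [0, ∞), so the HPD interval is anchored at 0: [0, q] with P(σ² ≤ q) = 0.99.
q = −ln(1 − 0.99) / 1.125 = 4.6052 / 1.125 = 4.093.

[0.000, 4.093]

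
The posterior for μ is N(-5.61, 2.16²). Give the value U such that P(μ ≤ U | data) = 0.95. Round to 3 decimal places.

-2.057

Need U with P(μ ≤ U) = 0.95: U = -5.61 + z_{0.05}·2.16.
z = 1.645; U = -5.61 + 1.645 × 2.16 = -2.057.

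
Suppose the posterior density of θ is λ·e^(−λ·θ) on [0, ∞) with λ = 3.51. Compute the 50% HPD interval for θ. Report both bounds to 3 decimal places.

[0.000, 0.197]

The exponential density is strictly decreasing on [0, ∞), so the HPD interval is anchored at 0: [0, q] with P(θ ≤ q) = 0.50.
q = −ln(1 − 0.50) / 3.51 = 0.6931 / 3.51 = 0.197.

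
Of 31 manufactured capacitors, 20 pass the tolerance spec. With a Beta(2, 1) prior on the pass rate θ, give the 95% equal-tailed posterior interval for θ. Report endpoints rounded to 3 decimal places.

Posterior: Beta(2+20, 1+11) = Beta(22, 12).
Equal-tailed 95% interval: the 0.025 and 0.975 quantiles of Beta(22, 12).
Posterior mean ≈ 0.647, SD ≈ 0.081; a Normal approximation gives roughly [0.489, 0.805].
Exact: F⁻¹(0.025) = 0.482; F⁻¹(0.975) = 0.796.

[0.482, 0.796]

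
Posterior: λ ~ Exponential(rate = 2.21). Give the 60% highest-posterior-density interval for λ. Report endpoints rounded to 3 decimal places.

The exponential density is strictly decreasing on [0, ∞), so the HPD interval is anchored at 0: [0, q] with P(λ ≤ q) = 0.60.
q = −ln(1 − 0.60) / 2.21 = 0.9163 / 2.21 = 0.415.

[0.000, 0.415]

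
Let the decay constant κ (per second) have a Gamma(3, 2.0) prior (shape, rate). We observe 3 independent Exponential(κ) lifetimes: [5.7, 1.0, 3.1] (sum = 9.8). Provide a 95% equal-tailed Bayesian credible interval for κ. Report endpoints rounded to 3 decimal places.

[0.187, 0.989]

Posterior: Gamma(3+3, 2.0+9.8) = Gamma(6, 11.8) (shape, rate).
Equal-tailed 95% interval: Gamma(6, 11.8) quantiles at 0.025 and 0.975.
Posterior mean ≈ 0.508, SD ≈ 0.208; a Normal approximation gives roughly [0.102, 0.915].
Exact: lower = 0.187; upper = 0.989.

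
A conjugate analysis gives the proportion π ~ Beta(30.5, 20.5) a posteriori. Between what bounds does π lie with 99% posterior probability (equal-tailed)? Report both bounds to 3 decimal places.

[0.419, 0.763]

Posterior: Beta(30.5, 20.5).
Equal-tailed 99% interval: the 0.005 and 0.995 quantiles of Beta(30.5, 20.5).
Posterior mean ≈ 0.598, SD ≈ 0.068; a Normal approximation gives roughly [0.423, 0.773].
Exact: F⁻¹(0.005) = 0.419; F⁻¹(0.995) = 0.763.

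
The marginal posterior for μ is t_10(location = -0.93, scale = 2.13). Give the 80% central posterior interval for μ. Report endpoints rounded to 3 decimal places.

[-3.853, 1.993]

The t_10 distribution is symmetric; the 80% interval is -0.93 ± t·2.13 with t_{0.9,10} = 1.372.
Half-width: 1.372 × 2.13 = 2.923.
-0.93 − 2.923 = -3.853; -0.93 + 2.923 = 1.993.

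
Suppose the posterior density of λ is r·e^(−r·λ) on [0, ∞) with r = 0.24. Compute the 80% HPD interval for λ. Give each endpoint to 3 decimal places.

The exponential density is strictly decreasing on [0, ∞), so the HPD interval is anchored at 0: [0, q] with P(λ ≤ q) = 0.80.
q = −ln(1 − 0.80) / 0.24 = 1.6094 / 0.24 = 6.706.

[0.000, 6.706]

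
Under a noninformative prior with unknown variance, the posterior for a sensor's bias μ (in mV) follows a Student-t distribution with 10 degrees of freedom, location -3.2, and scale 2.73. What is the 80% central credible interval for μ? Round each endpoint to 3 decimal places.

The t_10 distribution is symmetric; the 80% interval is -3.2 ± t·2.73 with t_{0.9,10} = 1.372.
Half-width: 1.372 × 2.73 = 3.746.
-3.2 − 3.746 = -6.946; -3.2 + 3.746 = 0.546.

[-6.946, 0.546]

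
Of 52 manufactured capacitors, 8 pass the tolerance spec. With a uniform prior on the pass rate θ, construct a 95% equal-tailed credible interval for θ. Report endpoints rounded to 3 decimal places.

Posterior: Beta(1+8, 1+44) = Beta(9, 45).
Equal-tailed 95% interval: the 0.025 and 0.975 quantiles of Beta(9, 45).
Posterior mean ≈ 0.167, SD ≈ 0.050; a Normal approximation gives roughly [0.068, 0.265].
Exact: F⁻¹(0.025) = 0.081; F⁻¹(0.975) = 0.276.

[0.081, 0.276]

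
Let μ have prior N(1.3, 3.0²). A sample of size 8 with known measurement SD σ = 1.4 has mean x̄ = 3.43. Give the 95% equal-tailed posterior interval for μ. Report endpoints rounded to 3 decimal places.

Posterior precision = 1/3.0² + 8/1.4² = 0.1111 + 4.0816 = 4.1927, so posterior SD = 0.4884.
Posterior mean = (1.3/3.0² + 8·3.43/1.4²) / 4.1927 = 3.3736.
Interval: 3.3736 ± 1.960 × 0.4884 → [2.416, 4.331].

[2.416, 4.331]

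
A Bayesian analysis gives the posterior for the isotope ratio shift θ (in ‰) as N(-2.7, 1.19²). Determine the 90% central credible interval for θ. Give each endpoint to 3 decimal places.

[-4.657, -0.743]

The posterior is symmetric, so the 90% equal-tailed interval is θ = -2.7 ± z·1.19 with z = 1.645.
Half-width: 1.645 × 1.19 = 1.957.
-2.7 − 1.957 = -4.657; -2.7 + 1.957 = -0.743.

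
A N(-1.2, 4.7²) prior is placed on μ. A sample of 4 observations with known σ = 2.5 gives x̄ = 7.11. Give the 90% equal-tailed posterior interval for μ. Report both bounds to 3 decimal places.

Posterior precision = 1/4.7² + 4/2.5² = 0.0453 + 0.6400 = 0.6853, so posterior SD = 1.2080.
Posterior mean = (-1.2/4.7² + 4·7.11/2.5²) / 0.6853 = 6.5610.
Interval: 6.5610 ± 1.645 × 1.2080 → [4.574, 8.548].

[4.574, 8.548]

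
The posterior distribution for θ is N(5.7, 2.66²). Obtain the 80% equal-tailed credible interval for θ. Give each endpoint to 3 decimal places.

The posterior is symmetric, so the 80% equal-tailed interval is θ = 5.7 ± z·2.66 with z = 1.282.
Half-width: 1.282 × 2.66 = 3.409.
5.7 − 3.409 = 2.291; 5.7 + 3.409 = 9.109.

[2.291, 9.109]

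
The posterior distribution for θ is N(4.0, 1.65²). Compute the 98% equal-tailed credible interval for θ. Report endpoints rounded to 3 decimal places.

The posterior is symmetric, so the 98% equal-tailed interval is θ = 4.0 ± z·1.65 with z = 2.326.
Half-width: 2.326 × 1.65 = 3.838.
4.0 − 3.838 = 0.162; 4.0 + 3.838 = 7.838.

[0.162, 7.838]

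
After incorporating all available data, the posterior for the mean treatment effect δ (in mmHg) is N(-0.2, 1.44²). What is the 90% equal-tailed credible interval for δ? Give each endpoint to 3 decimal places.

[-2.569, 2.169]

The posterior is symmetric, so the 90% equal-tailed interval is δ = -0.2 ± z·1.44 with z = 1.645.
Half-width: 1.645 × 1.44 = 2.369.
-0.2 − 2.369 = -2.569; -0.2 + 2.369 = 2.169.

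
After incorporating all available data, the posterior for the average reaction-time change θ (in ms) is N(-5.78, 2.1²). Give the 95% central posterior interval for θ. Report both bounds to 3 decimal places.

The posterior is symmetric, so the 95% equal-tailed interval is θ = -5.78 ± z·2.1 with z = 1.960.
Half-width: 1.960 × 2.1 = 4.116.
-5.78 − 4.116 = -9.896; -5.78 + 4.116 = -1.664.

[-9.896, -1.664]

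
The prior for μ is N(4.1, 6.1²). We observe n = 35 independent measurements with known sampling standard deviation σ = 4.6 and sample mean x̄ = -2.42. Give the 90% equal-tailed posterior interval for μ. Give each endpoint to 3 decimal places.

[-3.584, -1.047]

Posterior precision = 1/6.1² + 35/4.6² = 0.0269 + 1.6541 = 1.6809, so posterior SD = 0.7713.
Posterior mean = (4.1/6.1² + 35·-2.42/4.6²) / 1.6809 = -2.3158.
Interval: -2.3158 ± 1.645 × 0.7713 → [-3.584, -1.047].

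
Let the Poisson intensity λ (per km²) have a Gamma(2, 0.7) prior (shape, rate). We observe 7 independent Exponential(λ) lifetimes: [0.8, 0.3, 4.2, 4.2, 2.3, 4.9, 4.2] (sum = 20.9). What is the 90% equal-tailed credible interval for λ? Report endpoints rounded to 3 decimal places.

[0.217, 0.668]

Posterior: Gamma(2+7, 0.7+20.9) = Gamma(9, 21.6) (shape, rate).
Equal-tailed 90% interval: Gamma(9, 21.6) quantiles at 0.05 and 0.95.
Posterior mean ≈ 0.417, SD ≈ 0.139; a Normal approximation gives roughly [0.188, 0.645].
Exact: lower = 0.217; upper = 0.668.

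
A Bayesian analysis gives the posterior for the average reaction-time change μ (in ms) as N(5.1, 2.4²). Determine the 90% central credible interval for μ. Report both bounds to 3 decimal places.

[1.152, 9.048]

The posterior is symmetric, so the 90% equal-tailed interval is μ = 5.1 ± z·2.4 with z = 1.645.
Half-width: 1.645 × 2.4 = 3.948.
5.1 − 3.948 = 1.152; 5.1 + 3.948 = 9.048.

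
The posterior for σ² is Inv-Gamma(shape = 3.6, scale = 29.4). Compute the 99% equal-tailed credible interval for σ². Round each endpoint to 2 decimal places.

Inverse-Gamma(3.6, 29.4) quantiles: F⁻¹(0.005) and F⁻¹(0.995).
Equivalently, 1/σ² ~ Gamma(3.6, rate = 29.4); invert its 0.995 and 0.005 quantiles.
Posterior mean ≈ 11.31, SD ≈ 8.94; a Normal approximation gives roughly [-11.72, 34.33].
Exact: lower = 2.85; upper = 55.62.

[2.85, 55.62]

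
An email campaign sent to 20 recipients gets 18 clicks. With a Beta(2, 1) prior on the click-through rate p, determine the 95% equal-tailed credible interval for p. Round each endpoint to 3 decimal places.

[0.708, 0.971]

Posterior: Beta(2+18, 1+2) = Beta(20, 3).
Equal-tailed 95% interval: the 0.025 and 0.975 quantiles of Beta(20, 3).
Posterior mean ≈ 0.870, SD ≈ 0.069; a Normal approximation gives roughly [0.735, 1.004].
Exact: F⁻¹(0.025) = 0.708; F⁻¹(0.975) = 0.971.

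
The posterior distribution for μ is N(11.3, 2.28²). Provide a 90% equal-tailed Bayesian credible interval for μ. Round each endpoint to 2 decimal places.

[7.55, 15.05]

The posterior is symmetric, so the 90% equal-tailed interval is μ = 11.3 ± z·2.28 with z = 1.645.
Half-width: 1.645 × 2.28 = 3.75.
11.3 − 3.75 = 7.55; 11.3 + 3.75 = 15.05.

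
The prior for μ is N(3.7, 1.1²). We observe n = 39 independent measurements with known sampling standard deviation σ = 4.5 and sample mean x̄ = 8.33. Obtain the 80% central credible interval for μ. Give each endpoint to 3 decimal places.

[6.167, 7.712]

Posterior precision = 1/1.1² + 39/4.5² = 0.8264 + 1.9259 = 2.7524, so posterior SD = 0.6028.
Posterior mean = (3.7/1.1² + 39·8.33/4.5²) / 2.7524 = 6.9398.
Interval: 6.9398 ± 1.282 × 0.6028 → [6.167, 7.712].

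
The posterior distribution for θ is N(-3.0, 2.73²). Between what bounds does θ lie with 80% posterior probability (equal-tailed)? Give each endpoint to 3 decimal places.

[-6.499, 0.499]

The posterior is symmetric, so the 80% equal-tailed interval is θ = -3.0 ± z·2.73 with z = 1.282.
Half-width: 1.282 × 2.73 = 3.499.
-3.0 − 3.499 = -6.499; -3.0 + 3.499 = 0.499.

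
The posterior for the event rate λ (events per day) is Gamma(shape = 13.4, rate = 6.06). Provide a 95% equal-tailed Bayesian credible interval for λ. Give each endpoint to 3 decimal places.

[1.190, 3.543]

Posterior: Gamma(shape 13.4, rate 6.06).
Equal-tailed 95% interval: Gamma(13.4, 6.06) quantiles at 0.025 and 0.975.
Posterior mean ≈ 2.211, SD ≈ 0.604; a Normal approximation gives roughly [1.027, 3.395].
Exact: lower = 1.190; upper = 3.543.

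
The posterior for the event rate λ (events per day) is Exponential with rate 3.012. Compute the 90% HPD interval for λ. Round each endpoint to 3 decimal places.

The exponential density is strictly decreasing on [0, ∞), so the HPD interval is anchored at 0: [0, q] with P(λ ≤ q) = 0.90.
q = −ln(1 − 0.90) / 3.012 = 2.3026 / 3.012 = 0.764.

[0.000, 0.764]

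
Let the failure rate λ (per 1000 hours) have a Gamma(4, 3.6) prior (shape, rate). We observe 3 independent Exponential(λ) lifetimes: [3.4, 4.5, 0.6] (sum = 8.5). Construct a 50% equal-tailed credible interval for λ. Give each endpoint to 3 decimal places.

[0.420, 0.707]

Posterior: Gamma(4+3, 3.6+8.5) = Gamma(7, 12.1) (shape, rate).
Equal-tailed 50% interval: Gamma(7, 12.1) quantiles at 0.25 and 0.75.
Posterior mean ≈ 0.579, SD ≈ 0.219; a Normal approximation gives roughly [0.431, 0.726].
Exact: lower = 0.420; upper = 0.707.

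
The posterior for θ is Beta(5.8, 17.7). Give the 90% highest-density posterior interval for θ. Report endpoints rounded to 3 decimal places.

[0.104, 0.385]

The posterior is unimodal and skewed, so the HPD interval has equal density at both endpoints and is the shortest 90% interval.
Solving f(0.104) = f(0.385) with F(0.385) − F(0.104) = 0.90 gives [0.104, 0.385].
For comparison, the equal-tailed interval is [0.117, 0.402]; the HPD is narrower and shifted toward the mode.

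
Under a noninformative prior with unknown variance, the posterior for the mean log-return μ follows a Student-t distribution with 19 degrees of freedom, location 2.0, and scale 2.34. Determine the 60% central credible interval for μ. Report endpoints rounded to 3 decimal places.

[-0.015, 4.015]

The t_19 distribution is symmetric; the 60% interval is 2.0 ± t·2.34 with t_{0.8,19} = 0.861.
Half-width: 0.861 × 2.34 = 2.015.
2.0 − 2.015 = -0.015; 2.0 + 2.015 = 4.015.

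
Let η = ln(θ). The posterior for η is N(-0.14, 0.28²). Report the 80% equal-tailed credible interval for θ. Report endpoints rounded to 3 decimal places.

[0.607, 1.245]

On the log scale the 80% interval is -0.14 ± 1.282 × 0.28 = [-0.4988, 0.2188].
Exponentiate: [e^-0.4988, e^0.2188] = [0.607, 1.245].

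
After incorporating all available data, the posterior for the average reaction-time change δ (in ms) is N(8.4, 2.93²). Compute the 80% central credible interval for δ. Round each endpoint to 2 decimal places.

The posterior is symmetric, so the 80% equal-tailed interval is δ = 8.4 ± z·2.93 with z = 1.282.
Half-width: 1.282 × 2.93 = 3.75.
8.4 − 3.75 = 4.65; 8.4 + 3.75 = 12.15.

[4.65, 12.15]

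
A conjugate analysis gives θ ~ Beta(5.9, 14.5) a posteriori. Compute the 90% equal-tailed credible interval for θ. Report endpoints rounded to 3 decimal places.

[0.140, 0.462]

Posterior: Beta(5.9, 14.5).
Equal-tailed 90% interval: the 0.05 and 0.95 quantiles of Beta(5.9, 14.5).
Posterior mean ≈ 0.289, SD ≈ 0.098; a Normal approximation gives roughly [0.128, 0.450].
Exact: F⁻¹(0.05) = 0.140; F⁻¹(0.95) = 0.462.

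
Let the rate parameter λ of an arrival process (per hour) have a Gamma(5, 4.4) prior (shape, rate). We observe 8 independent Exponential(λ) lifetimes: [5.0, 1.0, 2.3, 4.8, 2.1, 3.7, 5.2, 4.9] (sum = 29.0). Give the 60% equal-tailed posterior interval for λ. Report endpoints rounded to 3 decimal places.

[0.297, 0.476]

Posterior: Gamma(5+8, 4.4+29.0) = Gamma(13, 33.4) (shape, rate).
Equal-tailed 60% interval: Gamma(13, 33.4) quantiles at 0.2 and 0.8.
Posterior mean ≈ 0.389, SD ≈ 0.108; a Normal approximation gives roughly [0.298, 0.480].
Exact: lower = 0.297; upper = 0.476.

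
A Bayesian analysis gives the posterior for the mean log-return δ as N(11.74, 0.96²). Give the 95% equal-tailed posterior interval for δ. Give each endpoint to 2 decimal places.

The posterior is symmetric, so the 95% equal-tailed interval is δ = 11.74 ± z·0.96 with z = 1.960.
Half-width: 1.960 × 0.96 = 1.88.
11.74 − 1.88 = 9.86; 11.74 + 1.88 = 13.62.

[9.86, 13.62]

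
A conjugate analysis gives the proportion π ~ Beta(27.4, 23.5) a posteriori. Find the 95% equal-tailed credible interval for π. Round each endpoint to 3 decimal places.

Posterior: Beta(27.4, 23.5).
Equal-tailed 95% interval: the 0.025 and 0.975 quantiles of Beta(27.4, 23.5).
Posterior mean ≈ 0.538, SD ≈ 0.069; a Normal approximation gives roughly [0.403, 0.674].
Exact: F⁻¹(0.025) = 0.402; F⁻¹(0.975) = 0.672.

[0.402, 0.672]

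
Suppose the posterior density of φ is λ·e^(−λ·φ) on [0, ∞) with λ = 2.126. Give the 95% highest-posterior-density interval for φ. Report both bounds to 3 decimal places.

[0.000, 1.409]

The exponential density is strictly decreasing on [0, ∞), so the HPD interval is anchored at 0: [0, q] with P(φ ≤ q) = 0.95.
q = −ln(1 − 0.95) / 2.126 = 2.9957 / 2.126 = 1.409.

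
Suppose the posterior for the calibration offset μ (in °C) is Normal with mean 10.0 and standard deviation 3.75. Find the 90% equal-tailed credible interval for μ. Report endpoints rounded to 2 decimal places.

The posterior is symmetric, so the 90% equal-tailed interval is μ = 10.0 ± z·3.75 with z = 1.645.
Half-width: 1.645 × 3.75 = 6.17.
10.0 − 6.17 = 3.83; 10.0 + 6.17 = 16.17.

[3.83, 16.17]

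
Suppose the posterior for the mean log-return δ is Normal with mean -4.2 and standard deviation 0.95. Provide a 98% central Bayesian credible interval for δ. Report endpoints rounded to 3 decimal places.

[-6.410, -1.990]

The posterior is symmetric, so the 98% equal-tailed interval is δ = -4.2 ± z·0.95 with z = 2.326.
Half-width: 2.326 × 0.95 = 2.210.
-4.2 − 2.210 = -6.410; -4.2 + 2.210 = -1.990.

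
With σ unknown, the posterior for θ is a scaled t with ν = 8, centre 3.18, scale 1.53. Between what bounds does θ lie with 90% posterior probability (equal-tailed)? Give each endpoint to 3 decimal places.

The t_8 distribution is symmetric; the 90% interval is 3.18 ± t·1.53 with t_{0.95,8} = 1.860.
Half-width: 1.860 × 1.53 = 2.845.
3.18 − 2.845 = 0.335; 3.18 + 2.845 = 6.025.

[0.335, 6.025]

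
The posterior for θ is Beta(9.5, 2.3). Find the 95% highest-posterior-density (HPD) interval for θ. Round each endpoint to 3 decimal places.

[0.590, 0.986]

The posterior is unimodal and skewed, so the HPD interval has equal density at both endpoints and is the shortest 95% interval.
Solving f(0.590) = f(0.986) with F(0.986) − F(0.590) = 0.95 gives [0.590, 0.986].
For comparison, the equal-tailed interval is [0.548, 0.967]; the HPD is narrower and shifted toward the mode.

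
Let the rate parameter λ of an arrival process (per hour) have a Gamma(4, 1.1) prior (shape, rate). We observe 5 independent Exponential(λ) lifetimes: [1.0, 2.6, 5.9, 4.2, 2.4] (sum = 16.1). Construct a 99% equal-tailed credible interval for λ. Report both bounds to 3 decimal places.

[0.182, 1.080]

Posterior: Gamma(4+5, 1.1+16.1) = Gamma(9, 17.2) (shape, rate).
Equal-tailed 99% interval: Gamma(9, 17.2) quantiles at 0.005 and 0.995.
Posterior mean ≈ 0.523, SD ≈ 0.174; a Normal approximation gives roughly [0.074, 0.973].
Exact: lower = 0.182; upper = 1.080.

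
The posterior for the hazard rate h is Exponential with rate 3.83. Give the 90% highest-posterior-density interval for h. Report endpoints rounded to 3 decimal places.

[0.000, 0.601]

The exponential density is strictly decreasing on [0, ∞), so the HPD interval is anchored at 0: [0, q] with P(h ≤ q) = 0.90.
q = −ln(1 − 0.90) / 3.83 = 2.3026 / 3.83 = 0.601.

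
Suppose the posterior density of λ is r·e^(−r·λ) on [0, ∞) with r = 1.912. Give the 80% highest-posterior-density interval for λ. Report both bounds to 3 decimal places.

The exponential density is strictly decreasing on [0, ∞), so the HPD interval is anchored at 0: [0, q] with P(λ ≤ q) = 0.80.
q = −ln(1 − 0.80) / 1.912 = 1.6094 / 1.912 = 0.842.

[0.000, 0.842]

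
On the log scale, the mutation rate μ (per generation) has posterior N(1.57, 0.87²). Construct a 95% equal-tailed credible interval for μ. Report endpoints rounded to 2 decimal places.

On the log scale the 95% interval is 1.57 ± 1.960 × 0.87 = [-0.1352, 3.2752].
Exponentiate: [e^-0.1352, e^3.2752] = [0.87, 26.45].

[0.87, 26.45]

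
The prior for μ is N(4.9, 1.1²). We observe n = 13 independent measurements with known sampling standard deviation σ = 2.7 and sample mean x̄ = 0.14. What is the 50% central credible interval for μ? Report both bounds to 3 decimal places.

[1.230, 2.065]

Posterior precision = 1/1.1² + 13/2.7² = 0.8264 + 1.7833 = 2.6097, so posterior SD = 0.6190.
Posterior mean = (4.9/1.1² + 13·0.14/2.7²) / 2.6097 = 1.6474.
Interval: 1.6474 ± 0.674 × 0.6190 → [1.230, 2.065].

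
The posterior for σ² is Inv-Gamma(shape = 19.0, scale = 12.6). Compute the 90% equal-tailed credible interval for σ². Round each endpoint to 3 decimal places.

Inverse-Gamma(19.0, 12.6) quantiles: F⁻¹(0.05) and F⁻¹(0.95).
Equivalently, 1/σ² ~ Gamma(19.0, rate = 12.6); invert its 0.95 and 0.05 quantiles.
Posterior mean ≈ 0.700, SD ≈ 0.170; a Normal approximation gives roughly [0.421, 0.979].
Exact: lower = 0.472; upper = 1.013.

[0.472, 1.013]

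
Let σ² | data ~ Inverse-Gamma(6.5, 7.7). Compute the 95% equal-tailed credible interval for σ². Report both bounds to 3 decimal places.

Inverse-Gamma(6.5, 7.7) quantiles: F⁻¹(0.025) and F⁻¹(0.975).
Equivalently, 1/σ² ~ Gamma(6.5, rate = 7.7); invert its 0.975 and 0.025 quantiles.
Posterior mean ≈ 1.400, SD ≈ 0.660; a Normal approximation gives roughly [0.106, 2.694].
Exact: lower = 0.623; upper = 3.075.

[0.623, 3.075]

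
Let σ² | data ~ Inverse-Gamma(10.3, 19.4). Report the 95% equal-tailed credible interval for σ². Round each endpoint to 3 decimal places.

[1.110, 3.878]

Inverse-Gamma(10.3, 19.4) quantiles: F⁻¹(0.025) and F⁻¹(0.975).
Equivalently, 1/σ² ~ Gamma(10.3, rate = 19.4); invert its 0.975 and 0.025 quantiles.
Posterior mean ≈ 2.086, SD ≈ 0.724; a Normal approximation gives roughly [0.667, 3.505].
Exact: lower = 1.110; upper = 3.878.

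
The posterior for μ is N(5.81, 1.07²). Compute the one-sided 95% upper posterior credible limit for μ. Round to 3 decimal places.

Need U with P(μ ≤ U) = 0.95: U = 5.81 + z_{0.05}·1.07.
z = 1.645; U = 5.81 + 1.645 × 1.07 = 7.570.

7.570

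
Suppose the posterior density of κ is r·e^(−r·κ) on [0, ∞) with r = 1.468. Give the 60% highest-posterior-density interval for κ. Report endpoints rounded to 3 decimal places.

[0.000, 0.624]

The exponential density is strictly decreasing on [0, ∞), so the HPD interval is anchored at 0: [0, q] with P(κ ≤ q) = 0.60.
q = −ln(1 − 0.60) / 1.468 = 0.9163 / 1.468 = 0.624.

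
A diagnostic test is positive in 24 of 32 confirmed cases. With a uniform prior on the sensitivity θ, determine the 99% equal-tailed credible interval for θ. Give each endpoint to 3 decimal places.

[0.523, 0.897]

Posterior: Beta(1+24, 1+8) = Beta(25, 9).
Equal-tailed 99% interval: the 0.005 and 0.995 quantiles of Beta(25, 9).
Posterior mean ≈ 0.735, SD ≈ 0.075; a Normal approximation gives roughly [0.543, 0.927].
Exact: F⁻¹(0.005) = 0.523; F⁻¹(0.995) = 0.897.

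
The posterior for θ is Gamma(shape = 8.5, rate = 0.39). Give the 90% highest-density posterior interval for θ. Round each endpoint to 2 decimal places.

The posterior is unimodal and skewed, so the HPD interval has equal density at both endpoints and is the shortest 90% interval.
Solving f(9.79) = f(33.38) with F(33.38) − F(9.79) = 0.90 gives [9.79, 33.38].
For comparison, the equal-tailed interval is [11.12, 35.37]; the HPD is narrower and shifted toward the mode.

[9.79, 33.38]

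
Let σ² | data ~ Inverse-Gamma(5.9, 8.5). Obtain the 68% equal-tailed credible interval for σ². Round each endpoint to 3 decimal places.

Inverse-Gamma(5.9, 8.5) quantiles: F⁻¹(0.16) and F⁻¹(0.84).
Equivalently, 1/σ² ~ Gamma(5.9, rate = 8.5); invert its 0.84 and 0.16 quantiles.
Posterior mean ≈ 1.735, SD ≈ 0.878; a Normal approximation gives roughly [0.861, 2.608].
Exact: lower = 1.031; upper = 2.394.

[1.031, 2.394]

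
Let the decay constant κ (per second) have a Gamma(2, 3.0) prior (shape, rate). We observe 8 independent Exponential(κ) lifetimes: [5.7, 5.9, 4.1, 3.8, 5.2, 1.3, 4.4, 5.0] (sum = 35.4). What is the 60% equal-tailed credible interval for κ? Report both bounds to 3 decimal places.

[0.190, 0.326]

Posterior: Gamma(2+8, 3.0+35.4) = Gamma(10, 38.4) (shape, rate).
Equal-tailed 60% interval: Gamma(10, 38.4) quantiles at 0.2 and 0.8.
Posterior mean ≈ 0.260, SD ≈ 0.082; a Normal approximation gives roughly [0.191, 0.330].
Exact: lower = 0.190; upper = 0.326.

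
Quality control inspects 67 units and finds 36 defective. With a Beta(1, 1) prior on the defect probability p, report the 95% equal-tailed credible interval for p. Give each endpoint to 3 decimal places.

Posterior: Beta(1+36, 1+31) = Beta(37, 32).
Equal-tailed 95% interval: the 0.025 and 0.975 quantiles of Beta(37, 32).
Posterior mean ≈ 0.536, SD ≈ 0.060; a Normal approximation gives roughly [0.419, 0.653].
Exact: F⁻¹(0.025) = 0.419; F⁻¹(0.975) = 0.652.

[0.419, 0.652]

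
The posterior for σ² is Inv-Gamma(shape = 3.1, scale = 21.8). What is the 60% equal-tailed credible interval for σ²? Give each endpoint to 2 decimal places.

Inverse-Gamma(3.1, 21.8) quantiles: F⁻¹(0.2) and F⁻¹(0.8).
Equivalently, 1/σ² ~ Gamma(3.1, rate = 21.8); invert its 0.8 and 0.2 quantiles.
Posterior mean ≈ 10.38, SD ≈ 9.90; a Normal approximation gives roughly [2.05, 18.71].
Exact: lower = 4.95; upper = 13.55.

[4.95, 13.55]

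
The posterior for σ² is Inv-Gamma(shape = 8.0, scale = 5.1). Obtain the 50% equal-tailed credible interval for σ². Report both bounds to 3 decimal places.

[0.527, 0.856]

Inverse-Gamma(8.0, 5.1) quantiles: F⁻¹(0.25) and F⁻¹(0.75).
Equivalently, 1/σ² ~ Gamma(8.0, rate = 5.1); invert its 0.75 and 0.25 quantiles.
Posterior mean ≈ 0.729, SD ≈ 0.297; a Normal approximation gives roughly [0.528, 0.929].
Exact: lower = 0.527; upper = 0.856.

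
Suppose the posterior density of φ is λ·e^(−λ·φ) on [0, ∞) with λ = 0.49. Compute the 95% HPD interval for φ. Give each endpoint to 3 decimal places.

The exponential density is strictly decreasing on [0, ∞), so the HPD interval is anchored at 0: [0, q] with P(φ ≤ q) = 0.95.
q = −ln(1 − 0.95) / 0.49 = 2.9957 / 0.49 = 6.114.

[0.000, 6.114]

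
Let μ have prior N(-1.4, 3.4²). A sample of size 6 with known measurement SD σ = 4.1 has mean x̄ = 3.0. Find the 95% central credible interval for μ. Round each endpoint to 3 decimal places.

Posterior precision = 1/3.4² + 6/4.1² = 0.0865 + 0.3569 = 0.4434, so posterior SD = 1.5017.
Posterior mean = (-1.4/3.4² + 6·3.0/4.1²) / 0.4434 = 2.1417.
Interval: 2.1417 ± 1.960 × 1.5017 → [-0.802, 5.085].

[-0.802, 5.085]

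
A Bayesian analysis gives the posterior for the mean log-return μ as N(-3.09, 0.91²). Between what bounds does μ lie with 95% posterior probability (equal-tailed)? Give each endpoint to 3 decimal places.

[-4.874, -1.306]

The posterior is symmetric, so the 95% equal-tailed interval is μ = -3.09 ± z·0.91 with z = 1.960.
Half-width: 1.960 × 0.91 = 1.784.
-3.09 − 1.784 = -4.874; -3.09 + 1.784 = -1.306.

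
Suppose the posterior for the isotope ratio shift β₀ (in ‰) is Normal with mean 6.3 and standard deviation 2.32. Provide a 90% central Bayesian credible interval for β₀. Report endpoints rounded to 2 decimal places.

The posterior is symmetric, so the 90% equal-tailed interval is β₀ = 6.3 ± z·2.32 with z = 1.645.
Half-width: 1.645 × 2.32 = 3.82.
6.3 − 3.82 = 2.48; 6.3 + 3.82 = 10.12.

[2.48, 10.12]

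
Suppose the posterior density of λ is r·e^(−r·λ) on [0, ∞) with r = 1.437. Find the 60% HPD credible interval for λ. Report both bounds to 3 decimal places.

The exponential density is strictly decreasing on [0, ∞), so the HPD interval is anchored at 0: [0, q] with P(λ ≤ q) = 0.60.
q = −ln(1 − 0.60) / 1.437 = 0.9163 / 1.437 = 0.638.

[0.000, 0.638]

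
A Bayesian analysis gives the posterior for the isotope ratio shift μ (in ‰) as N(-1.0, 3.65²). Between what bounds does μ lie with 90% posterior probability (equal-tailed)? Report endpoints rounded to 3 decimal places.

The posterior is symmetric, so the 90% equal-tailed interval is μ = -1.0 ± z·3.65 with z = 1.645.
Half-width: 1.645 × 3.65 = 6.004.
-1.0 − 6.004 = -7.004; -1.0 + 6.004 = 5.004.

[-7.004, 5.004]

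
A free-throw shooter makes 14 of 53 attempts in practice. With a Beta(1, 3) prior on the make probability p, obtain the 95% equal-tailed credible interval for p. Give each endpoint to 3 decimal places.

Posterior: Beta(1+14, 3+39) = Beta(15, 42).
Equal-tailed 95% interval: the 0.025 and 0.975 quantiles of Beta(15, 42).
Posterior mean ≈ 0.263, SD ≈ 0.058; a Normal approximation gives roughly [0.150, 0.376].
Exact: F⁻¹(0.025) = 0.158; F⁻¹(0.975) = 0.384.

[0.158, 0.384]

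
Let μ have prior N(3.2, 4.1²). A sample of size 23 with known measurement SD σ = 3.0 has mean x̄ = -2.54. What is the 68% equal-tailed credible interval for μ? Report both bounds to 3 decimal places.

[-3.024, -1.794]

Posterior precision = 1/4.1² + 23/3.0² = 0.0595 + 2.5556 = 2.6150, so posterior SD = 0.6184.
Posterior mean = (3.2/4.1² + 23·-2.54/3.0²) / 2.6150 = -2.4094.
Interval: -2.4094 ± 0.994 × 0.6184 → [-3.024, -1.794].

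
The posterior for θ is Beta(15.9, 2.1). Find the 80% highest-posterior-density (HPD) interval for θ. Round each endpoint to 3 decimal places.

The posterior is unimodal and skewed, so the HPD interval has equal density at both endpoints and is the shortest 80% interval.
Solving f(0.819) = f(0.985) with F(0.985) − F(0.819) = 0.80 gives [0.819, 0.985].
For comparison, the equal-tailed interval is [0.782, 0.965]; the HPD is narrower and shifted toward the mode.

[0.819, 0.985]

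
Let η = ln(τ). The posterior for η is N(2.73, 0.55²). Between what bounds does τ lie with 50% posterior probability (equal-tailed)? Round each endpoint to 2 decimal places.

[10.58, 22.22]

On the log scale the 50% interval is 2.73 ± 0.674 × 0.55 = [2.3590, 3.1010].
Exponentiate: [e^2.3590, e^3.1010] = [10.58, 22.22].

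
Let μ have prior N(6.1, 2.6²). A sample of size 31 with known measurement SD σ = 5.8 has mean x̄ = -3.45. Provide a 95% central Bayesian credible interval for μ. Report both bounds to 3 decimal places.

Posterior precision = 1/2.6² + 31/5.8² = 0.1479 + 0.9215 = 1.0695, so posterior SD = 0.9670.
Posterior mean = (6.1/2.6² + 31·-3.45/5.8²) / 1.0695 = -2.1290.
Interval: -2.1290 ± 1.960 × 0.9670 → [-4.024, -0.234].

[-4.024, -0.234]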